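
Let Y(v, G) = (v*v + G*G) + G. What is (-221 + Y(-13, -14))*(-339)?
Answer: -44070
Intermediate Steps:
Y(v, G) = G + G**2 + v**2 (Y(v, G) = (v**2 + G**2) + G = (G**2 + v**2) + G = G + G**2 + v**2)
(-221 + Y(-13, -14))*(-339) = (-221 + (-14 + (-14)**2 + (-13)**2))*(-339) = (-221 + (-14 + 196 + 169))*(-339) = (-221 + 351)*(-339) = 130*(-339) = -44070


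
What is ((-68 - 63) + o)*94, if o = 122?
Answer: -846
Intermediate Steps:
((-68 - 63) + o)*94 = ((-68 - 63) + 122)*94 = (-131 + 122)*94 = -9*94 = -846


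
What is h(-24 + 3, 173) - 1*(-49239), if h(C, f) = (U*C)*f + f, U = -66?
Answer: 289190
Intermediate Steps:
h(C, f) = f - 66*C*f (h(C, f) = (-66*C)*f + f = -66*C*f + f = f - 66*C*f)
h(-24 + 3, 173) - 1*(-49239) = 173*(1 - 66*(-24 + 3)) - 1*(-49239) = 173*(1 - 66*(-21)) + 49239 = 173*(1 + 1386) + 49239 = 173*1387 + 49239 = 239951 + 49239 = 289190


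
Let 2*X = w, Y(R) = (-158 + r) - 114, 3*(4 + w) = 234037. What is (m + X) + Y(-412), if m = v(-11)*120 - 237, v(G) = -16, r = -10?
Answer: 219391/6 ≈ 36565.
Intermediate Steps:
w = 234025/3 (w = -4 + (1/3)*234037 = -4 + 234037/3 = 234025/3 ≈ 78008.)
Y(R) = -282 (Y(R) = (-158 - 10) - 114 = -168 - 114 = -282)
X = 234025/6 (X = (1/2)*(234025/3) = 234025/6 ≈ 39004.)
m = -2157 (m = -16*120 - 237 = -1920 - 237 = -2157)
(m + X) + Y(-412) = (-2157 + 234025/6) - 282 = 221083/6 - 282 = 219391/6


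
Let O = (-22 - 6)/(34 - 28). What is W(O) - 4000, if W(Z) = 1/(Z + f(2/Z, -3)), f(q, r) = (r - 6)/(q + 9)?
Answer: -1372060/343 ≈ -4000.2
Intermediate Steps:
f(q, r) = (-6 + r)/(9 + q)
O = -14/3 (O = -28/6 = -28*⅙ = -14/3 ≈ -4.6667)
W(Z) = 1/(Z - 9/(9 + 2/Z)) (W(Z) = 1/(Z + (-6 - 3)/(9 + 2/Z)) = 1/(Z - 9/(9 + 2/Z)))
W(O) - 4000 = (2 + 9*(-14/3))/((-14/3)*(-7 + 9*(-14/3))) - 4000 = -3*(2 - 42)/(14*(-7 - 42)) - 4000 = -3/14*(-40)/(-49) - 4000 = -3/14*(-1/49)*(-40) - 4000 = -60/343 - 4000 = -1372060/343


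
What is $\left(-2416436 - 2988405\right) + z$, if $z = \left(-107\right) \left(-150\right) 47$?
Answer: $-4650491$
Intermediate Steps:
$z = 754350$ ($z = 16050 \cdot 47 = 754350$)
$\left(-2416436 - 2988405\right) + z = \left(-2416436 - 2988405\right) + 754350 = -5404841 + 754350 = -4650491$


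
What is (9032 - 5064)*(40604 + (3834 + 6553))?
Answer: 202332288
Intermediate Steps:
(9032 - 5064)*(40604 + (3834 + 6553)) = 3968*(40604 + 10387) = 3968*50991 = 202332288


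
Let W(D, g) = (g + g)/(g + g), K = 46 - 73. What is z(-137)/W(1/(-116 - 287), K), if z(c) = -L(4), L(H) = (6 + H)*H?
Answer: -40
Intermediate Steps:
L(H) = H*(6 + H)
K = -27
W(D, g) = 1 (W(D, g) = (2*g)/((2*g)) = (2*g)*(1/(2*g)) = 1)
z(c) = -40 (z(c) = -4*(6 + 4) = -4*10 = -1*40 = -40)
z(-137)/W(1/(-116 - 287), K) = -40/1 = -40*1 = -40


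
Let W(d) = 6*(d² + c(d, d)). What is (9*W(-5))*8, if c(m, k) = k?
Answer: 8640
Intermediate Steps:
W(d) = 6*d + 6*d² (W(d) = 6*(d² + d) = 6*(d + d²) = 6*d + 6*d²)
(9*W(-5))*8 = (9*(6*(-5)*(1 - 5)))*8 = (9*(6*(-5)*(-4)))*8 = (9*120)*8 = 1080*8 = 8640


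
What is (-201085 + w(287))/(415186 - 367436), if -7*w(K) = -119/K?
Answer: -28855689/6852125 ≈ -4.2112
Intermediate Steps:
w(K) = 17/K (w(K) = -(-17)/K = 17/K)
(-201085 + w(287))/(415186 - 367436) = (-201085 + 17/287)/(415186 - 367436) = (-201085 + 17*(1/287))/47750 = (-201085 + 17/287)*(1/47750) = -57711378/287*1/47750 = -28855689/6852125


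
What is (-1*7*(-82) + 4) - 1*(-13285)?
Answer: 13863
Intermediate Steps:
(-1*7*(-82) + 4) - 1*(-13285) = (-7*(-82) + 4) + 13285 = (574 + 4) + 13285 = 578 + 13285 = 13863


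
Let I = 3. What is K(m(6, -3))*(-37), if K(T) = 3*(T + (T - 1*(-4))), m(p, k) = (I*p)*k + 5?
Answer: 10434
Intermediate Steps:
m(p, k) = 5 + 3*k*p (m(p, k) = (3*p)*k + 5 = 3*k*p + 5 = 5 + 3*k*p)
K(T) = 12 + 6*T (K(T) = 3*(T + (T + 4)) = 3*(T + (4 + T)) = 3*(4 + 2*T) = 12 + 6*T)
K(m(6, -3))*(-37) = (12 + 6*(5 + 3*(-3)*6))*(-37) = (12 + 6*(5 - 54))*(-37) = (12 + 6*(-49))*(-37) = (12 - 294)*(-37) = -282*(-37) = 10434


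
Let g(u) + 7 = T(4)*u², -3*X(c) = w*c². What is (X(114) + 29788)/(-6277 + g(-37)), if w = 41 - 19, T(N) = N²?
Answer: -1489/355 ≈ -4.1944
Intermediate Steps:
w = 22
X(c) = -22*c²/3
g(u) = -7 + 16*u² (g(u) = -7 + 4²*u² = -7 + 16*u²)
(X(114) + 29788)/(-6277 + g(-37)) = (-22/3*114² + 29788)/(-6277 + (-7 + 16*(-37)²)) = (-22/3*12996 + 29788)/(-6277 + (-7 + 16*1369)) = (-95304 + 29788)/(-6277 + (-7 + 21904)) = -65516/(-6277 + 21897) = -65516/15620 = -65516*1/15620 = -1489/355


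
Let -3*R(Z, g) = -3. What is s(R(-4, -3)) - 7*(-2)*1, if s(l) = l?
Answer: 15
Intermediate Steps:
R(Z, g) = 1 (R(Z, g) = -⅓*(-3) = 1)
s(R(-4, -3)) - 7*(-2)*1 = 1 - 7*(-2)*1 = 1 + 14*1 = 1 + 14 = 15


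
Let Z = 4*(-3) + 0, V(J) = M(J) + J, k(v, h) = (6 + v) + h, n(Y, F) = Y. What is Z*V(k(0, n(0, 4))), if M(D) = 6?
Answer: -144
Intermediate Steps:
k(v, h) = 6 + h + v
V(J) = 6 + J
Z = -12 (Z = -12 + 0 = -12)
Z*V(k(0, n(0, 4))) = -12*(6 + (6 + 0 + 0)) = -12*(6 + 6) = -12*12 = -144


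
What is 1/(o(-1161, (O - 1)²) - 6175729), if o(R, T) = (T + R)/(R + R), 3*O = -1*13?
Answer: -20898/129060374449 ≈ -1.6192e-7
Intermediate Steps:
O = -13/3 (O = (-1*13)/3 = (⅓)*(-13) = -13/3 ≈ -4.3333)
o(R, T) = (R + T)/(2*R) (o(R, T) = (R + T)/((2*R)) = (R + T)*(1/(2*R)) = (R + T)/(2*R))
1/(o(-1161, (O - 1)²) - 6175729) = 1/((½)*(-1161 + (-13/3 - 1)²)/(-1161) - 6175729) = 1/((½)*(-1/1161)*(-1161 + (-16/3)²) - 6175729) = 1/((½)*(-1/1161)*(-1161 + 256/9) - 6175729) = 1/((½)*(-1/1161)*(-10193/9) - 6175729) = 1/(10193/20898 - 6175729) = 1/(-129060374449/20898) = -20898/129060374449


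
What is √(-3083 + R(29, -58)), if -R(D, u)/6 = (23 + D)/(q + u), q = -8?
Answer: I*√372471/11 ≈ 55.482*I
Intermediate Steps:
R(D, u) = -6*(23 + D)/(-8 + u)
√(-3083 + R(29, -58)) = √(-3083 + 6*(-23 - 1*29)/(-8 - 58)) = √(-3083 + 6*(-23 - 29)/(-66)) = √(-3083 + 6*(-1/66)*(-52)) = √(-3083 + 52/11) = √(-33861/11) = I*√372471/11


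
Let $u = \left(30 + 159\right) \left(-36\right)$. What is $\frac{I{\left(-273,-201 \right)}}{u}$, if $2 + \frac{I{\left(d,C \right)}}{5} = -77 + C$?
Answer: $\frac{50}{243} \approx 0.20576$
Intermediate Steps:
$I{\left(d,C \right)} = -395 + 5 C$ ($I{\left(d,C \right)} = -10 + 5 \left(-77 + C\right) = -10 + \left(-385 + 5 C\right) = -395 + 5 C$)
$u = -6804$ ($u = 189 \left(-36\right) = -6804$)
$\frac{I{\left(-273,-201 \right)}}{u} = \frac{-395 + 5 \left(-201\right)}{-6804} = \left(-395 - 1005\right) \left(- \frac{1}{6804}\right) = \left(-1400\right) \left(- \frac{1}{6804}\right) = \frac{50}{243}$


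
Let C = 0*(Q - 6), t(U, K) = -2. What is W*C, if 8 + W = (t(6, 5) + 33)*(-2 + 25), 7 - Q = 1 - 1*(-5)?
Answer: 0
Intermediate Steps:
Q = 1 (Q = 7 - (1 - 1*(-5)) = 7 - (1 + 5) = 7 - 1*6 = 7 - 6 = 1)
W = 705 (W = -8 + (-2 + 33)*(-2 + 25) = -8 + 31*23 = -8 + 713 = 705)
C = 0 (C = 0*(1 - 6) = 0*(-5) = 0)
W*C = 705*0 = 0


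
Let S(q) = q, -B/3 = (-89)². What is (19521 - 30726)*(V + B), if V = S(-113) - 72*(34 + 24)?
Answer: 314322660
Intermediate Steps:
B = -23763 (B = -3*(-89)² = -3*7921 = -23763)
V = -4289 (V = -113 - 72*(34 + 24) = -113 - 72*58 = -113 - 1*4176 = -113 - 4176 = -4289)
(19521 - 30726)*(V + B) = (19521 - 30726)*(-4289 - 23763) = -11205*(-28052) = 314322660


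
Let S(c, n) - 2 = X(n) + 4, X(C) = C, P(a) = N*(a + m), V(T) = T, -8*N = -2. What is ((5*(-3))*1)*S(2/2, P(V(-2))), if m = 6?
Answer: -105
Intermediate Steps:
N = ¼ (N = -⅛*(-2) = ¼ ≈ 0.25000)
P(a) = 3/2 + a/4 (P(a) = (a + 6)/4 = (6 + a)/4 = 3/2 + a/4)
S(c, n) = 6 + n (S(c, n) = 2 + (n + 4) = 2 + (4 + n) = 6 + n)
((5*(-3))*1)*S(2/2, P(V(-2))) = ((5*(-3))*1)*(6 + (3/2 + (¼)*(-2))) = (-15*1)*(6 + (3/2 - ½)) = -15*(6 + 1) = -15*7 = -105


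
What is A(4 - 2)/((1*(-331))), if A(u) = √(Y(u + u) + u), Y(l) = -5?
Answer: -I*√3/331 ≈ -0.0052328*I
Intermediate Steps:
A(u) = √(-5 + u)
A(4 - 2)/((1*(-331))) = √(-5 + (4 - 2))/((1*(-331))) = √(-5 + 2)/(-331) = -I*√3/331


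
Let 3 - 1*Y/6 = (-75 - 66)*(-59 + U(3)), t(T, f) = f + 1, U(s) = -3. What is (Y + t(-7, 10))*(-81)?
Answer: 4246263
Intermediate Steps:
t(T, f) = 1 + f
Y = -52434 (Y = 18 - 6*(-75 - 66)*(-59 - 3) = 18 - (-846)*(-62) = 18 - 6*8742 = 18 - 52452 = -52434)
(Y + t(-7, 10))*(-81) = (-52434 + (1 + 10))*(-81) = (-52434 + 11)*(-81) = -52423*(-81) = 4246263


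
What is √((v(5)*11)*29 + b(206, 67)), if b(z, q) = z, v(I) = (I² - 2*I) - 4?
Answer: √3715 ≈ 60.951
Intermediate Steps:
v(I) = -4 + I² - 2*I
√((v(5)*11)*29 + b(206, 67)) = √(((-4 + 5² - 2*5)*11)*29 + 206) = √(((-4 + 25 - 10)*11)*29 + 206) = √((11*11)*29 + 206) = √(121*29 + 206) = √(3509 + 206) = √3715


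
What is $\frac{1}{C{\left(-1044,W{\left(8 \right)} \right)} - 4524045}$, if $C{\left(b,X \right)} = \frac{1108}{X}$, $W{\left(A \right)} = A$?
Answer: $- \frac{2}{9047813} \approx -2.2105 \cdot 10^{-7}$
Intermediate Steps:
$\frac{1}{C{\left(-1044,W{\left(8 \right)} \right)} - 4524045} = \frac{1}{\frac{1108}{8} - 4524045} = \frac{1}{1108 \cdot \frac{1}{8} - 4524045} = \frac{1}{\frac{277}{2} - 4524045} = \frac{1}{- \frac{9047813}{2}} = - \frac{2}{9047813}$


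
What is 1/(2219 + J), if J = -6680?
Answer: -1/4461 ≈ -0.00022416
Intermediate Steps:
1/(2219 + J) = 1/(2219 - 6680) = 1/(-4461) = -1/4461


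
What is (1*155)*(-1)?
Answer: -155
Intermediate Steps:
(1*155)*(-1) = 155*(-1) = -155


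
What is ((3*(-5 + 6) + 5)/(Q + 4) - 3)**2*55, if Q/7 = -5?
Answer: 561055/961 ≈ 583.82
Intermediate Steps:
Q = -35 (Q = 7*(-5) = -35)
((3*(-5 + 6) + 5)/(Q + 4) - 3)**2*55 = ((3*(-5 + 6) + 5)/(-35 + 4) - 3)**2*55 = ((3*1 + 5)/(-31) - 3)**2*55 = ((3 + 5)*(-1/31) - 3)**2*55 = (8*(-1/31) - 3)**2*55 = (-8/31 - 3)**2*55 = (-101/31)**2*55 = (10201/961)*55 = 561055/961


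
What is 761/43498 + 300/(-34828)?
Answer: 3363677/378737086 ≈ 0.0088813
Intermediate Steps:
761/43498 + 300/(-34828) = 761*(1/43498) + 300*(-1/34828) = 761/43498 - 75/8707 = 3363677/378737086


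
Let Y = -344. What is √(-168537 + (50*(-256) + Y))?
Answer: I*√181681 ≈ 426.24*I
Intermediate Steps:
√(-168537 + (50*(-256) + Y)) = √(-168537 + (50*(-256) - 344)) = √(-168537 + (-12800 - 344)) = √(-168537 - 13144) = √(-181681) = I*√181681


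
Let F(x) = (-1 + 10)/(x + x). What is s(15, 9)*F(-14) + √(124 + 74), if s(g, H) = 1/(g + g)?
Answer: -3/280 + 3*√22 ≈ 14.061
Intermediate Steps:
F(x) = 9/(2*x) (F(x) = 9/((2*x)) = 9*(1/(2*x)) = 9/(2*x))
s(g, H) = 1/(2*g)
s(15, 9)*F(-14) + √(124 + 74) = ((½)/15)*((9/2)/(-14)) + √(124 + 74) = ((½)*(1/15))*((9/2)*(-1/14)) + √198 = (1/30)*(-9/28) + 3*√22 = -3/280 + 3*√22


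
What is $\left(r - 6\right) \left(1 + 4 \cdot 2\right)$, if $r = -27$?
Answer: $-297$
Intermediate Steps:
$\left(r - 6\right) \left(1 + 4 \cdot 2\right) = \left(-27 - 6\right) \left(1 + 4 \cdot 2\right) = - 33 \left(1 + 8\right) = \left(-33\right) 9 = -297$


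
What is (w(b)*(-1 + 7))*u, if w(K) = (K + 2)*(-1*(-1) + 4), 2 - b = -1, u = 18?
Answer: 2700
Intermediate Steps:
b = 3 (b = 2 - 1*(-1) = 2 + 1 = 3)
w(K) = 10 + 5*K (w(K) = (2 + K)*(1 + 4) = (2 + K)*5 = 10 + 5*K)
(w(b)*(-1 + 7))*u = ((10 + 5*3)*(-1 + 7))*18 = ((10 + 15)*6)*18 = (25*6)*18 = 150*18 = 2700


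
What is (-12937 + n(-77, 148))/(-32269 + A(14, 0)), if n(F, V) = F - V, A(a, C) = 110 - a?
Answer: 13162/32173 ≈ 0.40910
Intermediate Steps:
(-12937 + n(-77, 148))/(-32269 + A(14, 0)) = (-12937 + (-77 - 1*148))/(-32269 + (110 - 1*14)) = (-12937 + (-77 - 148))/(-32269 + (110 - 14)) = (-12937 - 225)/(-32269 + 96) = -13162/(-32173) = -13162*(-1/32173) = 13162/32173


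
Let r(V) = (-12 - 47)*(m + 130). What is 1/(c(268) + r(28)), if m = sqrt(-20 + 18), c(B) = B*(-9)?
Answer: I/(-10082*I + 59*sqrt(2)) ≈ -9.918e-5 + 8.2081e-7*I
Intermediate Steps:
c(B) = -9*B
m = I*sqrt(2) (m = sqrt(-2) = I*sqrt(2) ≈ 1.4142*I)
r(V) = -7670 - 59*I*sqrt(2) (r(V) = (-12 - 47)*(I*sqrt(2) + 130) = -59*(130 + I*sqrt(2)) = -7670 - 59*I*sqrt(2))
1/(c(268) + r(28)) = 1/(-9*268 + (-7670 - 59*I*sqrt(2))) = 1/(-2412 + (-7670 - 59*I*sqrt(2))) = 1/(-10082 - 59*I*sqrt(2))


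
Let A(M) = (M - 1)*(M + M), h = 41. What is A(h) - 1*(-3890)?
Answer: 7170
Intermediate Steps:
A(M) = 2*M*(-1 + M) (A(M) = (-1 + M)*(2*M) = 2*M*(-1 + M))
A(h) - 1*(-3890) = 2*41*(-1 + 41) - 1*(-3890) = 2*41*40 + 3890 = 3280 + 3890 = 7170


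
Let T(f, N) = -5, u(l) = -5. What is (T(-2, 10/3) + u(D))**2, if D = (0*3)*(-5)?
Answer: 100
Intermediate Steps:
D = 0 (D = 0*(-5) = 0)
(T(-2, 10/3) + u(D))**2 = (-5 - 5)**2 = (-10)**2 = 100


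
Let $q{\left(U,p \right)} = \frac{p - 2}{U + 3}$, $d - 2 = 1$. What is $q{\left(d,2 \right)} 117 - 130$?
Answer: $-130$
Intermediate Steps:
$d = 3$ ($d = 2 + 1 = 3$)
$q{\left(U,p \right)} = \frac{-2 + p}{3 + U}$
$q{\left(d,2 \right)} 117 - 130 = \frac{-2 + 2}{3 + 3} \cdot 117 - 130 = \frac{1}{6} \cdot 0 \cdot 117 - 130 = 0 \cdot 117 - 130 = 0 - 130 = -130$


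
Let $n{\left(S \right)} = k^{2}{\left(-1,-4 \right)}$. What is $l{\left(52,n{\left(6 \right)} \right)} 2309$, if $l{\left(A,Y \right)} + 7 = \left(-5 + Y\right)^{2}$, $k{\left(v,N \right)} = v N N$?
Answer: $145453146$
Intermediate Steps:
$k{\left(v,N \right)} = v N^{2}$ ($k{\left(v,N \right)} = N v N = v N^{2}$)
$n{\left(S \right)} = 256$ ($n{\left(S \right)} = \left(- \left(-4\right)^{2}\right)^{2} = \left(\left(-1\right) 16\right)^{2} = \left(-16\right)^{2} = 256$)
$l{\left(A,Y \right)} = -7 + \left(-5 + Y\right)^{2}$
$l{\left(52,n{\left(6 \right)} \right)} 2309 = \left(-7 + \left(-5 + 256\right)^{2}\right) 2309 = \left(-7 + 251^{2}\right) 2309 = \left(-7 + 63001\right) 2309 = 62994 \cdot 2309 = 145453146$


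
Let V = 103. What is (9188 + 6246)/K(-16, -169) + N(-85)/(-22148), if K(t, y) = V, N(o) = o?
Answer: 341840987/2281244 ≈ 149.85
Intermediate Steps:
K(t, y) = 103
(9188 + 6246)/K(-16, -169) + N(-85)/(-22148) = (9188 + 6246)/103 - 85/(-22148) = 15434*(1/103) - 85*(-1/22148) = 15434/103 + 85/22148 = 341840987/2281244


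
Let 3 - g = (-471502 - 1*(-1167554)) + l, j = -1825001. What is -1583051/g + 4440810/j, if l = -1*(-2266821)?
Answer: -10268473066649/5407240712870 ≈ -1.8990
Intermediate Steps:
l = 2266821
g = -2962870 (g = 3 - ((-471502 - 1*(-1167554)) + 2266821) = 3 - ((-471502 + 1167554) + 2266821) = 3 - (696052 + 2266821) = 3 - 1*2962873 = 3 - 2962873 = -2962870)
-1583051/g + 4440810/j = -1583051/(-2962870) + 4440810/(-1825001) = -1583051*(-1/2962870) + 4440810*(-1/1825001) = 1583051/2962870 - 4440810/1825001 = -10268473066649/5407240712870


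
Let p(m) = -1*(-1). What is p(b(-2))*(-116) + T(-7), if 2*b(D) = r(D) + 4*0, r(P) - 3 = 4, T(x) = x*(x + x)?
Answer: -18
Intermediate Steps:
T(x) = 2*x**2 (T(x) = x*(2*x) = 2*x**2)
r(P) = 7 (r(P) = 3 + 4 = 7)
b(D) = 7/2 (b(D) = (7 + 4*0)/2 = (7 + 0)/2 = (1/2)*7 = 7/2)
p(m) = 1
p(b(-2))*(-116) + T(-7) = 1*(-116) + 2*(-7)**2 = -116 + 2*49 = -116 + 98 = -18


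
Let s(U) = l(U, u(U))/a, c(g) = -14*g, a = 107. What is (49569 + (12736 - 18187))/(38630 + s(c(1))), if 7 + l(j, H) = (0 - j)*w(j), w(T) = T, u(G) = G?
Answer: 4720626/4133207 ≈ 1.1421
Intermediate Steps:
l(j, H) = -7 - j² (l(j, H) = -7 + (0 - j)*j = -7 + (-j)*j = -7 - j²)
s(U) = -7/107 - U²/107 (s(U) = (-7 - U²)/107 = (-7 - U²)*(1/107) = -7/107 - U²/107)
(49569 + (12736 - 18187))/(38630 + s(c(1))) = (49569 + (12736 - 18187))/(38630 + (-7/107 - (-14*1)²/107)) = (49569 - 5451)/(38630 + (-7/107 - 1/107*(-14)²)) = 44118/(38630 + (-7/107 - 1/107*196)) = 44118/(38630 + (-7/107 - 196/107)) = 44118/(38630 - 203/107) = 44118/(4133207/107) = 44118*(107/4133207) = 4720626/4133207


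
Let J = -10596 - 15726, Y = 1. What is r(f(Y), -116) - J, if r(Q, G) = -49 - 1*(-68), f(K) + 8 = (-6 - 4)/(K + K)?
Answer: 26341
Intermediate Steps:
f(K) = -8 - 5/K (f(K) = -8 + (-6 - 4)/(K + K) = -8 - 10*1/(2*K) = -8 - 5/K)
r(Q, G) = 19 (r(Q, G) = -49 + 68 = 19)
J = -26322
r(f(Y), -116) - J = 19 - 1*(-26322) = 19 + 26322 = 26341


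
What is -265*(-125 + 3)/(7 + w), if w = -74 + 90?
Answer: 32330/23 ≈ 1405.7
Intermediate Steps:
w = 16
-265*(-125 + 3)/(7 + w) = -265*(-125 + 3)/(7 + 16) = -(-32330)/23 = -265*(-122/23) = 32330/23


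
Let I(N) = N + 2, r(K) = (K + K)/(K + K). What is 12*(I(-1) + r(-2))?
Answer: 24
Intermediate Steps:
r(K) = 1 (r(K) = (2*K)/((2*K)) = (2*K)*(1/(2*K)) = 1)
I(N) = 2 + N
12*(I(-1) + r(-2)) = 12*((2 - 1) + 1) = 12*(1 + 1) = 12*2 = 24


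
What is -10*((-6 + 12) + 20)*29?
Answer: -7540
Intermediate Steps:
-10*((-6 + 12) + 20)*29 = -10*(6 + 20)*29 = -10*26*29 = -260*29 = -7540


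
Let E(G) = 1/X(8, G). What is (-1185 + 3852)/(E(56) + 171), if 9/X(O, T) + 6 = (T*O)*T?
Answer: 3429/3803 ≈ 0.90166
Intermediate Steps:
X(O, T) = 9/(-6 + O*T²) (X(O, T) = 9/(-6 + (T*O)*T) = 9/(-6 + (O*T)*T) = 9/(-6 + O*T²))
E(G) = -⅔ + 8*G²/9 (E(G) = 1/(9/(-6 + 8*G²)) = -⅔ + 8*G²/9)
(-1185 + 3852)/(E(56) + 171) = (-1185 + 3852)/((-⅔ + (8/9)*56²) + 171) = 2667/((-⅔ + (8/9)*3136) + 171) = 2667/((-⅔ + 25088/9) + 171) = 2667/(25082/9 + 171) = 2667/(26621/9) = 2667*(9/26621) = 3429/3803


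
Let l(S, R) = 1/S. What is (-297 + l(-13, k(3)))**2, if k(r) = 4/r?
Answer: 14915044/169 ≈ 88255.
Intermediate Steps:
(-297 + l(-13, k(3)))**2 = (-297 + 1/(-13))**2 = (-297 - 1/13)**2 = (-3862/13)**2 = 14915044/169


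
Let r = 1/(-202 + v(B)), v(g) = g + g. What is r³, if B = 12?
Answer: -1/5639752 ≈ -1.7731e-7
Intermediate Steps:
v(g) = 2*g
r = -1/178 (r = 1/(-202 + 2*12) = 1/(-202 + 24) = 1/(-178) = -1/178 ≈ -0.0056180)
r³ = (-1/178)³ = -1/5639752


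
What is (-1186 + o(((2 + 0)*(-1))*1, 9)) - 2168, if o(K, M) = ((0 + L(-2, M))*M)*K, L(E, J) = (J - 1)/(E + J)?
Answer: -23622/7 ≈ -3374.6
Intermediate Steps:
L(E, J) = (-1 + J)/(E + J)
o(K, M) = K*M*(-1 + M)/(-2 + M) (o(K, M) = ((0 + (-1 + M)/(-2 + M))*M)*K = (((-1 + M)/(-2 + M))*M)*K = (M*(-1 + M)/(-2 + M))*K = K*M*(-1 + M)/(-2 + M))
(-1186 + o(((2 + 0)*(-1))*1, 9)) - 2168 = (-1186 + (((2 + 0)*(-1))*1)*9*(-1 + 9)/(-2 + 9)) - 2168 = (-1186 + ((2*(-1))*1)*9*8/7) - 2168 = (-1186 - 2*1*9*(⅐)*8) - 2168 = (-1186 - 2*9*⅐*8) - 2168 = (-1186 - 144/7) - 2168 = -8446/7 - 2168 = -23622/7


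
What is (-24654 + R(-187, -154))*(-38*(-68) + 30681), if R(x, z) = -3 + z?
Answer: -825337915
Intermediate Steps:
(-24654 + R(-187, -154))*(-38*(-68) + 30681) = (-24654 + (-3 - 154))*(-38*(-68) + 30681) = (-24654 - 157)*(2584 + 30681) = -24811*33265 = -825337915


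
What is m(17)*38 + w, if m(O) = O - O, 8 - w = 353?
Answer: -345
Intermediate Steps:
w = -345 (w = 8 - 1*353 = 8 - 353 = -345)
m(O) = 0
m(17)*38 + w = 0*38 - 345 = 0 - 345 = -345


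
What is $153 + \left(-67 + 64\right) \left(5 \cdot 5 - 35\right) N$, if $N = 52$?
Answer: $1713$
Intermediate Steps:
$153 + \left(-67 + 64\right) \left(5 \cdot 5 - 35\right) N = 153 + \left(-67 + 64\right) \left(5 \cdot 5 - 35\right) 52 = 153 + - 3 \left(25 - 35\right) 52 = 153 + \left(-3\right) \left(-10\right) 52 = 153 + 30 \cdot 52 = 153 + 1560 = 1713$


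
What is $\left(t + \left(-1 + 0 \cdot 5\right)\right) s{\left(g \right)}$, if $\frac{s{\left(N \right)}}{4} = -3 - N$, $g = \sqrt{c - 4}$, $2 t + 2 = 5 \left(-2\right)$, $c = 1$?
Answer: $84 + 28 i \sqrt{3} \approx 84.0 + 48.497 i$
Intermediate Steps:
$t = -6$ ($t = -1 + \frac{5 \left(-2\right)}{2} = -1 + \frac{1}{2} \left(-10\right) = -1 - 5 = -6$)
$g = i \sqrt{3}$ ($g = \sqrt{1 - 4} = \sqrt{-3} = i \sqrt{3} \approx 1.732 i$)
$s{\left(N \right)} = -12 - 4 N$ ($s{\left(N \right)} = 4 \left(-3 - N\right) = -12 - 4 N$)
$\left(t + \left(-1 + 0 \cdot 5\right)\right) s{\left(g \right)} = \left(-6 + \left(-1 + 0 \cdot 5\right)\right) \left(-12 - 4 i \sqrt{3}\right) = \left(-6 + \left(-1 + 0\right)\right) \left(-12 - 4 i \sqrt{3}\right) = \left(-6 - 1\right) \left(-12 - 4 i \sqrt{3}\right) = - 7 \left(-12 - 4 i \sqrt{3}\right) = 84 + 28 i \sqrt{3}$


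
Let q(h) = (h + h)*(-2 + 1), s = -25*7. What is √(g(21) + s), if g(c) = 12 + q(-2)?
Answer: I*√159 ≈ 12.61*I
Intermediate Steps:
s = -175
q(h) = -2*h (q(h) = (2*h)*(-1) = -2*h)
g(c) = 16 (g(c) = 12 - 2*(-2) = 12 + 4 = 16)
√(g(21) + s) = √(16 - 175) = √(-159) = I*√159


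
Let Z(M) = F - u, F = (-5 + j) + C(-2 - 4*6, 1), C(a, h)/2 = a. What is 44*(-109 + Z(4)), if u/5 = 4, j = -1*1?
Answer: -8228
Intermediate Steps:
j = -1
C(a, h) = 2*a
u = 20 (u = 5*4 = 20)
F = -58 (F = (-5 - 1) + 2*(-2 - 4*6) = -6 + 2*(-2 - 24) = -6 + 2*(-26) = -6 - 52 = -58)
Z(M) = -78 (Z(M) = -58 - 1*20 = -58 - 20 = -78)
44*(-109 + Z(4)) = 44*(-109 - 78) = 44*(-187) = -8228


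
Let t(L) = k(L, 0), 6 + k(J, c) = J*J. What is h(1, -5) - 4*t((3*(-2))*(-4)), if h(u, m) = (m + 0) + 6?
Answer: -2279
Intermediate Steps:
h(u, m) = 6 + m (h(u, m) = m + 6 = 6 + m)
k(J, c) = -6 + J**2 (k(J, c) = -6 + J*J = -6 + J**2)
t(L) = -6 + L**2
h(1, -5) - 4*t((3*(-2))*(-4)) = (6 - 5) - 4*(-6 + ((3*(-2))*(-4))**2) = 1 - 4*(-6 + (-6*(-4))**2) = 1 - 4*(-6 + 24**2) = 1 - 4*(-6 + 576) = 1 - 4*570 = 1 - 2280 = -2279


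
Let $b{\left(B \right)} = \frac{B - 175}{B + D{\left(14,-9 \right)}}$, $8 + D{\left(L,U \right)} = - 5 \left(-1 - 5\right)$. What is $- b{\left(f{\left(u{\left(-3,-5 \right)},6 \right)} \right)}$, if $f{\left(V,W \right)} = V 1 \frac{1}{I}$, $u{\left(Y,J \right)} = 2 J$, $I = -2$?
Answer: $\frac{170}{27} \approx 6.2963$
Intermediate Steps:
$D{\left(L,U \right)} = 22$ ($D{\left(L,U \right)} = -8 - 5 \left(-1 - 5\right) = -8 - -30 = -8 + 30 = 22$)
$f{\left(V,W \right)} = - \frac{V}{2}$ ($f{\left(V,W \right)} = V 1 \frac{1}{-2} = V 1 \left(- \frac{1}{2}\right) = V \left(- \frac{1}{2}\right) = - \frac{V}{2}$)
$b{\left(B \right)} = \frac{-175 + B}{22 + B}$ ($b{\left(B \right)} = \frac{B - 175}{B + 22} = \frac{-175 + B}{22 + B}$)
$- b{\left(f{\left(u{\left(-3,-5 \right)},6 \right)} \right)} = - \frac{-175 - \frac{2 \left(-5\right)}{2}}{22 - \frac{2 \left(-5\right)}{2}} = - \frac{-175 - -5}{22 - -5} = - \frac{-175 + 5}{22 + 5} = - \frac{-170}{27} = \left(-1\right) \left(- \frac{170}{27}\right) = \frac{170}{27}$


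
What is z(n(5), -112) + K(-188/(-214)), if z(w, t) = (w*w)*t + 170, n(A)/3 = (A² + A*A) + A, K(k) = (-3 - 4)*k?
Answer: -326246868/107 ≈ -3.0490e+6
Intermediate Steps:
K(k) = -7*k
n(A) = 3*A + 6*A² (n(A) = 3*((A² + A*A) + A) = 3*((A² + A²) + A) = 3*(2*A² + A) = 3*(A + 2*A²) = 3*A + 6*A²)
z(w, t) = 170 + t*w² (z(w, t) = w²*t + 170 = t*w² + 170 = 170 + t*w²)
z(n(5), -112) + K(-188/(-214)) = (170 - 112*225*(1 + 2*5)²) - (-1316)/(-214) = (170 - 112*225*(1 + 10)²) - (-1316)*(-1)/214 = (170 - 112*(3*5*11)²) - 7*94/107 = (170 - 112*165²) - 658/107 = (170 - 112*27225) - 658/107 = (170 - 3049200) - 658/107 = -3049030 - 658/107 = -326246868/107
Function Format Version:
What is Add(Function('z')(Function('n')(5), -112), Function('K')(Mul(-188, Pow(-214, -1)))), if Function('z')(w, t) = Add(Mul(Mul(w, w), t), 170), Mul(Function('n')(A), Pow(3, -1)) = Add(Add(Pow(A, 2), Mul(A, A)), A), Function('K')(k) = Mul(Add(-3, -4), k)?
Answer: Rational(-326246868, 107) ≈ -3.0490e+6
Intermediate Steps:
Function('K')(k) = Mul(-7, k)
Function('n')(A) = Add(Mul(3, A), Mul(6, Pow(A, 2))) (Function('n')(A) = Mul(3, Add(Add(Pow(A, 2), Mul(A, A)), A)) = Mul(3, Add(Add(Pow(A, 2), Pow(A, 2)), A)) = Mul(3, Add(Mul(2, Pow(A, 2)), A)) = Mul(3, Add(A, Mul(2, Pow(A, 2)))) = Add(Mul(3, A), Mul(6, Pow(A, 2))))
Function('z')(w, t) = Add(170, Mul(t, Pow(w, 2))) (Function('z')(w, t) = Add(Mul(Pow(w, 2), t), 170) = Add(Mul(t, Pow(w, 2)), 170) = Add(170, Mul(t, Pow(w, 2))))
Add(Function('z')(Function('n')(5), -112), Function('K')(Mul(-188, Pow(-214, -1)))) = Add(Add(170, Mul(-112, Pow(Mul(3, 5, Add(1, Mul(2, 5))), 2))), Mul(-7, Mul(-188, Pow(-214, -1)))) = Add(Add(170, Mul(-112, Pow(Mul(3, 5, Add(1, 10)), 2))), Mul(-7, Mul(-188, Rational(-1, 214)))) = Add(Add(170, Mul(-112, Pow(Mul(3, 5, 11), 2))), Mul(-7, Rational(94, 107))) = Add(Add(170, Mul(-112, Pow(165, 2))), Rational(-658, 107)) = Add(Add(170, Mul(-112, 27225)), Rational(-658, 107)) = Add(Add(170, -3049200), Rational(-658, 107)) = Add(-3049030, Rational(-658, 107)) = Rational(-326246868, 107)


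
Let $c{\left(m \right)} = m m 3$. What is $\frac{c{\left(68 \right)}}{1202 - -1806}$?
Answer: $\frac{867}{188} \approx 4.6117$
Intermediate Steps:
$c{\left(m \right)} = 3 m^{2}$ ($c{\left(m \right)} = m^{2} \cdot 3 = 3 m^{2}$)
$\frac{c{\left(68 \right)}}{1202 - -1806} = \frac{3 \cdot 68^{2}}{1202 - -1806} = \frac{3 \cdot 4624}{1202 + 1806} = \frac{13872}{3008} = 13872 \cdot \frac{1}{3008} = \frac{867}{188}$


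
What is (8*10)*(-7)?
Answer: -560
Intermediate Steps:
(8*10)*(-7) = 80*(-7) = -560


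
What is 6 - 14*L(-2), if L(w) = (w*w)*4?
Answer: -218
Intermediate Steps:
L(w) = 4*w**2 (L(w) = w**2*4 = 4*w**2)
6 - 14*L(-2) = 6 - 56*(-2)**2 = 6 - 56*4 = 6 - 14*16 = 6 - 224 = -218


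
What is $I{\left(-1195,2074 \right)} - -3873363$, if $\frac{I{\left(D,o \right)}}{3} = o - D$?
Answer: $3883170$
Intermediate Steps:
$I{\left(D,o \right)} = - 3 D + 3 o$ ($I{\left(D,o \right)} = 3 \left(o - D\right) = - 3 D + 3 o$)
$I{\left(-1195,2074 \right)} - -3873363 = \left(\left(-3\right) \left(-1195\right) + 3 \cdot 2074\right) - -3873363 = \left(3585 + 6222\right) + 3873363 = 9807 + 3873363 = 3883170$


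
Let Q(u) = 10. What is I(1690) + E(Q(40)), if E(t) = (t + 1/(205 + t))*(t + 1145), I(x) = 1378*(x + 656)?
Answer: 139506765/43 ≈ 3.2443e+6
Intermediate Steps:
I(x) = 903968 + 1378*x (I(x) = 1378*(656 + x) = 903968 + 1378*x)
E(t) = (1145 + t)*(t + 1/(205 + t)) (E(t) = (t + 1/(205 + t))*(1145 + t) = (1145 + t)*(t + 1/(205 + t)))
I(1690) + E(Q(40)) = (903968 + 1378*1690) + (1145 + 10³ + 1350*10² + 234726*10)/(205 + 10) = (903968 + 2328820) + (1145 + 1000 + 1350*100 + 2347260)/215 = 3232788 + (1145 + 1000 + 135000 + 2347260)/215 = 3232788 + (1/215)*2484405 = 3232788 + 496881/43 = 139506765/43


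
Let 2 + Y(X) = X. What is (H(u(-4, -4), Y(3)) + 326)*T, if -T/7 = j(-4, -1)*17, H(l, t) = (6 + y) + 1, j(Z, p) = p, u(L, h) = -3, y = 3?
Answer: 39984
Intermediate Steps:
Y(X) = -2 + X
H(l, t) = 10 (H(l, t) = (6 + 3) + 1 = 9 + 1 = 10)
T = 119 (T = -(-7)*17 = -7*(-17) = 119)
(H(u(-4, -4), Y(3)) + 326)*T = (10 + 326)*119 = 336*119 = 39984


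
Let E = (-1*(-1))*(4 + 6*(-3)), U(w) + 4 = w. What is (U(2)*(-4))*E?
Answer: -112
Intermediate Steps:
U(w) = -4 + w
E = -14 (E = 1*(4 - 18) = 1*(-14) = -14)
(U(2)*(-4))*E = ((-4 + 2)*(-4))*(-14) = -2*(-4)*(-14) = 8*(-14) = -112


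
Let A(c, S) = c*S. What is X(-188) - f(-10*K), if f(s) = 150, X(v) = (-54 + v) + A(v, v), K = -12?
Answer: 34952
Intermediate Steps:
A(c, S) = S*c
X(v) = -54 + v + v² (X(v) = (-54 + v) + v*v = (-54 + v) + v² = -54 + v + v²)
X(-188) - f(-10*K) = (-54 - 188 + (-188)²) - 1*150 = (-54 - 188 + 35344) - 150 = 35102 - 150 = 34952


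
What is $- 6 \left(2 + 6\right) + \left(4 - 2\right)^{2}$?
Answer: $-44$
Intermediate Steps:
$- 6 \left(2 + 6\right) + \left(4 - 2\right)^{2} = \left(-6\right) 8 + 2^{2} = -48 + 4 = -44$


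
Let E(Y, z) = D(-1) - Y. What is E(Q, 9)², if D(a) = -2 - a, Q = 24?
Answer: 625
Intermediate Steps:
E(Y, z) = -1 - Y (E(Y, z) = (-2 - 1*(-1)) - Y = (-2 + 1) - Y = -1 - Y)
E(Q, 9)² = (-1 - 1*24)² = (-1 - 24)² = (-25)² = 625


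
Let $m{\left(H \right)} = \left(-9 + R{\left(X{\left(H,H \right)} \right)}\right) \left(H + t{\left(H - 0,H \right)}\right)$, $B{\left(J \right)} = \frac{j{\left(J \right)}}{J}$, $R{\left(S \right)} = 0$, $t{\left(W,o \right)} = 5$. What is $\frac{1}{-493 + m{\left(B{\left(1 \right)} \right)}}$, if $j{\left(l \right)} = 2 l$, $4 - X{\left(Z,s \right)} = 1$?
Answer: $- \frac{1}{556} \approx -0.0017986$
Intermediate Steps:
$X{\left(Z,s \right)} = 3$ ($X{\left(Z,s \right)} = 4 - 1 = 3$)
$B{\left(J \right)} = 2$ ($B{\left(J \right)} = \frac{2 J}{J} = 2$)
$m{\left(H \right)} = -45 - 9 H$ ($m{\left(H \right)} = \left(-9 + 0\right) \left(H + 5\right) = - 9 \left(5 + H\right) = -45 - 9 H$)
$\frac{1}{-493 + m{\left(B{\left(1 \right)} \right)}} = \frac{1}{-493 - 63} = \frac{1}{-556} = - \frac{1}{556}$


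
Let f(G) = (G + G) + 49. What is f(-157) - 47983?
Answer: -48248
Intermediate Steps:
f(G) = 49 + 2*G (f(G) = 2*G + 49 = 49 + 2*G)
f(-157) - 47983 = (49 + 2*(-157)) - 47983 = (49 - 314) - 47983 = -265 - 47983 = -48248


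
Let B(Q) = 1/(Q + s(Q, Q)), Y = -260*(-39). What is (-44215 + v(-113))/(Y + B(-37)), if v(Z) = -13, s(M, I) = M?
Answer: -3272872/750359 ≈ -4.3617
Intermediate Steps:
Y = 10140
B(Q) = 1/(2*Q) (B(Q) = 1/(Q + Q) = 1/(2*Q))
(-44215 + v(-113))/(Y + B(-37)) = (-44215 - 13)/(10140 + (½)/(-37)) = -44228/(10140 + (½)*(-1/37)) = -44228/(10140 - 1/74) = -44228/750359/74 = -44228*74/750359 = -3272872/750359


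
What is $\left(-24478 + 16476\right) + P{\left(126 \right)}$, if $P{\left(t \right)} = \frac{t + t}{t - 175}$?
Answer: $- \frac{56050}{7} \approx -8007.1$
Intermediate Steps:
$P{\left(t \right)} = \frac{2 t}{-175 + t}$
$\left(-24478 + 16476\right) + P{\left(126 \right)} = \left(-24478 + 16476\right) + 2 \cdot 126 \frac{1}{-175 + 126} = -8002 + 2 \cdot 126 \frac{1}{-49} = -8002 + 2 \cdot 126 \left(- \frac{1}{49}\right) = -8002 - \frac{36}{7} = - \frac{56050}{7}$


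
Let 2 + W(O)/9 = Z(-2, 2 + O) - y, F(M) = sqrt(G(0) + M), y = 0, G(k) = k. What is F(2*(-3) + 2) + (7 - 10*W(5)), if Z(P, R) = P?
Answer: 367 + 2*I ≈ 367.0 + 2.0*I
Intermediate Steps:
F(M) = sqrt(M) (F(M) = sqrt(0 + M) = sqrt(M))
W(O) = -36 (W(O) = -18 + 9*(-2 - 1*0) = -18 + 9*(-2 + 0) = -18 + 9*(-2) = -18 - 18 = -36)
F(2*(-3) + 2) + (7 - 10*W(5)) = sqrt(2*(-3) + 2) + (7 - 10*(-36)) = sqrt(-6 + 2) + (7 + 360) = sqrt(-4) + 367 = 2*I + 367 = 367 + 2*I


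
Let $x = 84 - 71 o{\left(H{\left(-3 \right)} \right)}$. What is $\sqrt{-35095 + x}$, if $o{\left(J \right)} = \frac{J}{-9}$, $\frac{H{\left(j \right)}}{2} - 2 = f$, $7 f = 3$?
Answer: $\frac{i \sqrt{15422953}}{21} \approx 187.01 i$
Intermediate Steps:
$f = \frac{3}{7}$ ($f = \frac{1}{7} \cdot 3 = \frac{3}{7} \approx 0.42857$)
$H{\left(j \right)} = \frac{34}{7}$ ($H{\left(j \right)} = 4 + 2 \cdot \frac{3}{7} = 4 + \frac{6}{7} = \frac{34}{7}$)
$o{\left(J \right)} = - \frac{J}{9}$ ($o{\left(J \right)} = J \left(- \frac{1}{9}\right) = - \frac{J}{9}$)
$x = \frac{7706}{63}$ ($x = 84 - 71 \left(\left(- \frac{1}{9}\right) \frac{34}{7}\right) = 84 - - \frac{2414}{63} = 84 + \frac{2414}{63} = \frac{7706}{63} \approx 122.32$)
$\sqrt{-35095 + x} = \sqrt{-35095 + \frac{7706}{63}} = \sqrt{- \frac{2203279}{63}} = \frac{i \sqrt{15422953}}{21}$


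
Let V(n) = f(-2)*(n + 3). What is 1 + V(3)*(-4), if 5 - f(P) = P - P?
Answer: -119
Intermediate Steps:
f(P) = 5 (f(P) = 5 - (P - P) = 5 - 1*0 = 5 + 0 = 5)
V(n) = 15 + 5*n (V(n) = 5*(n + 3) = 5*(3 + n) = 15 + 5*n)
1 + V(3)*(-4) = 1 + (15 + 5*3)*(-4) = 1 + (15 + 15)*(-4) = 1 + 30*(-4) = 1 - 120 = -119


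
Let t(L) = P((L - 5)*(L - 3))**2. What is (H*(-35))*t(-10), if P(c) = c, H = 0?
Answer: 0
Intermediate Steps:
t(L) = (-5 + L)**2*(-3 + L)**2 (t(L) = ((L - 5)*(L - 3))**2 = ((-5 + L)*(-3 + L))**2 = (-5 + L)**2*(-3 + L)**2)
(H*(-35))*t(-10) = (0*(-35))*(15 + (-10)**2 - 8*(-10))**2 = 0*(15 + 100 + 80)**2 = 0*195**2 = 0*38025 = 0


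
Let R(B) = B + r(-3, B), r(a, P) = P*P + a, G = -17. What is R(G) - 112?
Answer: 157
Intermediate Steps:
r(a, P) = a + P² (r(a, P) = P² + a = a + P²)
R(B) = -3 + B + B² (R(B) = B + (-3 + B²) = -3 + B + B²)
R(G) - 112 = (-3 - 17 + (-17)²) - 112 = (-3 - 17 + 289) - 112 = 269 - 112 = 157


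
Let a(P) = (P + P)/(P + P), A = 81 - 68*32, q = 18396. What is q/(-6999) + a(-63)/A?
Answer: -12848873/4887635 ≈ -2.6289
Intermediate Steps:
A = -2095 (A = 81 - 2176 = -2095)
a(P) = 1 (a(P) = (2*P)/((2*P)) = (2*P)*(1/(2*P)) = 1)
q/(-6999) + a(-63)/A = 18396/(-6999) + 1/(-2095) = 18396*(-1/6999) + 1*(-1/2095) = -6132/2333 - 1/2095 = -12848873/4887635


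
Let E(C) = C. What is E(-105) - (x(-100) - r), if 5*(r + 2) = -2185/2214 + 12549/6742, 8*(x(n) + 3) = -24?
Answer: -1881243931/18658485 ≈ -100.83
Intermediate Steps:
x(n) = -6 (x(n) = -3 + (1/8)*(-24) = -3 - 3 = -6)
r = -34053916/18658485 (r = -2 + (-2185/2214 + 12549/6742)/5 = -2 + (1/5)*(3263054/3731697) = -2 + 3263054/18658485 = -34053916/18658485 ≈ -1.8251)
E(-105) - (x(-100) - r) = -105 - (-6 - 1*(-34053916/18658485)) = -105 - (-6 + 34053916/18658485) = -105 - 1*(-77896994/18658485) = -105 + 77896994/18658485 = -1881243931/18658485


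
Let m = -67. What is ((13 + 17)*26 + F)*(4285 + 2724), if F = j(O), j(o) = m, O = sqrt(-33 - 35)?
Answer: 4997417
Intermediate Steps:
O = 2*I*sqrt(17) (O = sqrt(-68) = 2*I*sqrt(17) ≈ 8.2462*I)
j(o) = -67
F = -67
((13 + 17)*26 + F)*(4285 + 2724) = ((13 + 17)*26 - 67)*(4285 + 2724) = (30*26 - 67)*7009 = (780 - 67)*7009 = 713*7009 = 4997417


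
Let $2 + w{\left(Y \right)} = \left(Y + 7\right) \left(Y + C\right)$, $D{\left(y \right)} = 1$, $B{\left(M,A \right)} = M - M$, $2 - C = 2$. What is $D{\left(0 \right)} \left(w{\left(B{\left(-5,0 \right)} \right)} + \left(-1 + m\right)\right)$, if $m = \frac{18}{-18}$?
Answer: $-4$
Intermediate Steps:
$C = 0$ ($C = 2 - 2 = 0$)
$B{\left(M,A \right)} = 0$
$w{\left(Y \right)} = -2 + Y \left(7 + Y\right)$ ($w{\left(Y \right)} = -2 + \left(Y + 7\right) \left(Y + 0\right) = -2 + \left(7 + Y\right) Y = -2 + Y \left(7 + Y\right)$)
$m = -1$ ($m = 18 \left(- \frac{1}{18}\right) = -1$)
$D{\left(0 \right)} \left(w{\left(B{\left(-5,0 \right)} \right)} + \left(-1 + m\right)\right) = 1 \left(\left(-2 + 0^{2} + 7 \cdot 0\right) - 2\right) = 1 \left(\left(-2 + 0 + 0\right) - 2\right) = 1 \left(-2 - 2\right) = 1 \left(-4\right) = -4$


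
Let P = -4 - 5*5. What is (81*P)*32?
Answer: -75168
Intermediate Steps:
P = -29 (P = -4 - 25 = -29)
(81*P)*32 = (81*(-29))*32 = -2349*32 = -75168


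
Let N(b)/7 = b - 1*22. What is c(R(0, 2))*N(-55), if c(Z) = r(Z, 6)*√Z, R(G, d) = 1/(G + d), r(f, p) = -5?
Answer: 2695*√2/2 ≈ 1905.7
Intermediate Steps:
c(Z) = -5*√Z
N(b) = -154 + 7*b (N(b) = 7*(b - 1*22) = 7*(b - 22) = 7*(-22 + b) = -154 + 7*b)
c(R(0, 2))*N(-55) = (-5/√(0 + 2))*(-154 + 7*(-55)) = (-5*√2/2)*(-154 - 385) = -5*√2/2*(-539) = 2695*√2/2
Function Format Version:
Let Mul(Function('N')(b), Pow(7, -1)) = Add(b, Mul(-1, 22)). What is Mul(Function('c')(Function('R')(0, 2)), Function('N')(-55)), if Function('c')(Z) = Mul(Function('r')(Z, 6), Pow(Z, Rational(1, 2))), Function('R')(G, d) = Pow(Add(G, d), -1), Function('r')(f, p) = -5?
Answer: Mul(Rational(2695, 2), Pow(2, Rational(1, 2))) ≈ 1905.7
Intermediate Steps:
Function('c')(Z) = Mul(-5, Pow(Z, Rational(1, 2)))
Function('N')(b) = Add(-154, Mul(7, b)) (Function('N')(b) = Mul(7, Add(b, Mul(-1, 22))) = Mul(7, Add(b, -22)) = Mul(7, Add(-22, b)) = Add(-154, Mul(7, b)))
Mul(Function('c')(Function('R')(0, 2)), Function('N')(-55)) = Mul(Mul(-5, Pow(Pow(Add(0, 2), -1), Rational(1, 2))), Add(-154, Mul(7, -55))) = Mul(Mul(-5, Pow(Pow(2, -1), Rational(1, 2))), Add(-154, -385)) = Mul(Mul(-5, Pow(Rational(1, 2), Rational(1, 2))), -539) = Mul(Mul(-5, Mul(Rational(1, 2), Pow(2, Rational(1, 2)))), -539) = Mul(Mul(Rational(-5, 2), Pow(2, Rational(1, 2))), -539) = Mul(Rational(2695, 2), Pow(2, Rational(1, 2)))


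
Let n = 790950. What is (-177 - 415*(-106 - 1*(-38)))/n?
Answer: 28043/790950 ≈ 0.035455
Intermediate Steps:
(-177 - 415*(-106 - 1*(-38)))/n = (-177 - 415*(-106 - 1*(-38)))/790950 = (-177 - 415*(-106 + 38))*(1/790950) = (-177 - 415*(-68))*(1/790950) = (-177 + 28220)*(1/790950) = 28043*(1/790950) = 28043/790950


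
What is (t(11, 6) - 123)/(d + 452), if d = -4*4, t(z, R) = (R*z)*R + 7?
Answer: 70/109 ≈ 0.64220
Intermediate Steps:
t(z, R) = 7 + z*R**2 (t(z, R) = z*R**2 + 7 = 7 + z*R**2)
d = -16
(t(11, 6) - 123)/(d + 452) = ((7 + 11*6**2) - 123)/(-16 + 452) = ((7 + 11*36) - 123)/436 = ((7 + 396) - 123)*(1/436) = (403 - 123)*(1/436) = 280*(1/436) = 70/109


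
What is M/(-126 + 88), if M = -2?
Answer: 1/19 ≈ 0.052632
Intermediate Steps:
M/(-126 + 88) = -2/(-126 + 88) = -2/(-38) = -1/38*(-2) = 1/19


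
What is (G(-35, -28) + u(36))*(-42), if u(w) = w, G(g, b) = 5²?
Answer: -2562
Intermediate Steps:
G(g, b) = 25
(G(-35, -28) + u(36))*(-42) = (25 + 36)*(-42) = 61*(-42) = -2562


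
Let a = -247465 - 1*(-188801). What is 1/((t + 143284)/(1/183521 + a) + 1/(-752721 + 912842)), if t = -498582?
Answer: 1723874846069103/10440643609311161 ≈ 0.16511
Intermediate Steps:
a = -58664 (a = -247465 + 188801 = -58664)
1/((t + 143284)/(1/183521 + a) + 1/(-752721 + 912842)) = 1/((-498582 + 143284)/(1/183521 - 58664) + 1/(-752721 + 912842)) = 1/(-355298/(1/183521 - 58664) + 1/160121) = 1/(-355298/(-10766075943/183521) + 1/160121) = 1/(-355298*(-183521/10766075943) + 1/160121) = 1/(65204644258/10766075943 + 1/160121) = 1/(10440643609311161/1723874846069103) = 1723874846069103/10440643609311161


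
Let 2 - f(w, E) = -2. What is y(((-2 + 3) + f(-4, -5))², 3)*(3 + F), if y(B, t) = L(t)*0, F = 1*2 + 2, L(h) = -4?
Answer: 0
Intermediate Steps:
f(w, E) = 4 (f(w, E) = 2 - 1*(-2) = 2 + 2 = 4)
F = 4 (F = 2 + 2 = 4)
y(B, t) = 0 (y(B, t) = -4*0 = 0)
y(((-2 + 3) + f(-4, -5))², 3)*(3 + F) = 0*(3 + 4) = 0*7 = 0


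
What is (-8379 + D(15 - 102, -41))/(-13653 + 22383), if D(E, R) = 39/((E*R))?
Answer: -4981309/5189985 ≈ -0.95979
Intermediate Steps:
D(E, R) = 39/(E*R) (D(E, R) = 39*(1/(E*R)) = 39/(E*R))
(-8379 + D(15 - 102, -41))/(-13653 + 22383) = (-8379 + 39/((15 - 102)*(-41)))/(-13653 + 22383) = (-8379 + 39*(-1/41)/(-87))/8730 = (-8379 + 39*(-1/87)*(-1/41))*(1/8730) = (-8379 + 13/1189)*(1/8730) = -9962618/1189*1/8730 = -4981309/5189985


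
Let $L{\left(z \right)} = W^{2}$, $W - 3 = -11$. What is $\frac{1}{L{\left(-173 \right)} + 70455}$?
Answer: $\frac{1}{70519} \approx 1.4181 \cdot 10^{-5}$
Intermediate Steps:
$W = -8$ ($W = 3 - 11 = -8$)
$L{\left(z \right)} = 64$ ($L{\left(z \right)} = \left(-8\right)^{2} = 64$)
$\frac{1}{L{\left(-173 \right)} + 70455} = \frac{1}{64 + 70455} = \frac{1}{70519}$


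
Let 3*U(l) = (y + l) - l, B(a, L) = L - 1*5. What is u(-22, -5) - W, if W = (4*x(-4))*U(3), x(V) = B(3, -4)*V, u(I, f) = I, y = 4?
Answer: -214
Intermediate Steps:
B(a, L) = -5 + L (B(a, L) = L - 5 = -5 + L)
U(l) = 4/3 (U(l) = ((4 + l) - l)/3 = (⅓)*4 = 4/3)
x(V) = -9*V (x(V) = (-5 - 4)*V = -9*V)
W = 192 (W = (4*(-9*(-4)))*(4/3) = (4*36)*(4/3) = 144*(4/3) = 192)
u(-22, -5) - W = -22 - 1*192 = -22 - 192 = -214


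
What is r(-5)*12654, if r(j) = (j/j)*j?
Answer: -63270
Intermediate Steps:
r(j) = j (r(j) = 1*j = j)
r(-5)*12654 = -5*12654 = -63270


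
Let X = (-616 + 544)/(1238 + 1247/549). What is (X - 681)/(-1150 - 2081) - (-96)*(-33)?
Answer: -2323063350305/733338993 ≈ -3167.8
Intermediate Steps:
X = -39528/680909 (X = -72/(1238 + 1247*(1/549)) = -72/(1238 + 1247/549) = -72/680909/549 = -72*549/680909 = -39528/680909 ≈ -0.058052)
(X - 681)/(-1150 - 2081) - (-96)*(-33) = (-39528/680909 - 681)/(-1150 - 2081) - (-96)*(-33) = -463738557/680909/(-3231) - 1*3168 = -463738557/680909*(-1/3231) - 3168 = 154579519/733338993 - 3168 = -2323063350305/733338993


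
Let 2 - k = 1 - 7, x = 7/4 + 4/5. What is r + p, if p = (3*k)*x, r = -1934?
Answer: -9364/5 ≈ -1872.8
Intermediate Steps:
x = 51/20 (x = 7*(1/4) + 4*(1/5) = 7/4 + 4/5 = 51/20 ≈ 2.5500)
k = 8 (k = 2 - (1 - 7) = 2 - 1*(-6) = 2 + 6 = 8)
p = 306/5 (p = (3*8)*(51/20) = 24*(51/20) = 306/5 ≈ 61.200)
r + p = -1934 + 306/5 = -9364/5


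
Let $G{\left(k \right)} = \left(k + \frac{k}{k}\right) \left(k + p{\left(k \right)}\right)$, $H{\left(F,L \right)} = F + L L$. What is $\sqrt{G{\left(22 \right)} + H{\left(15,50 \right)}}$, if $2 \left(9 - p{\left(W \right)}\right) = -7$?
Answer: $\frac{\sqrt{13234}}{2} \approx 57.52$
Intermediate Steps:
$p{\left(W \right)} = \frac{25}{2}$ ($p{\left(W \right)} = 9 - - \frac{7}{2} = 9 + \frac{7}{2} = \frac{25}{2}$)
$H{\left(F,L \right)} = F + L^{2}$
$G{\left(k \right)} = \left(1 + k\right) \left(\frac{25}{2} + k\right)$ ($G{\left(k \right)} = \left(k + \frac{k}{k}\right) \left(k + \frac{25}{2}\right) = \left(k + 1\right) \left(\frac{25}{2} + k\right) = \left(1 + k\right) \left(\frac{25}{2} + k\right)$)
$\sqrt{G{\left(22 \right)} + H{\left(15,50 \right)}} = \sqrt{\left(\frac{25}{2} + 22^{2} + \frac{27}{2} \cdot 22\right) + \left(15 + 50^{2}\right)} = \sqrt{\left(\frac{25}{2} + 484 + 297\right) + \left(15 + 2500\right)} = \sqrt{\frac{1587}{2} + 2515} = \sqrt{\frac{6617}{2}} = \frac{\sqrt{13234}}{2}$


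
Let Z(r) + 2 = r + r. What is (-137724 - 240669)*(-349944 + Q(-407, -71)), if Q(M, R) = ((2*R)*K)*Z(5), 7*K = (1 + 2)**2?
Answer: 930783209976/7 ≈ 1.3297e+11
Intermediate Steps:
K = 9/7 (K = (1 + 2)**2/7 = (1/7)*3**2 = (1/7)*9 = 9/7 ≈ 1.2857)
Z(r) = -2 + 2*r (Z(r) = -2 + (r + r) = -2 + 2*r)
Q(M, R) = 144*R/7 (Q(M, R) = ((2*R)*(9/7))*(-2 + 2*5) = (18*R/7)*(-2 + 10) = (18*R/7)*8 = 144*R/7)
(-137724 - 240669)*(-349944 + Q(-407, -71)) = (-137724 - 240669)*(-349944 + (144/7)*(-71)) = -378393*(-349944 - 10224/7) = -378393*(-2459832/7) = 930783209976/7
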